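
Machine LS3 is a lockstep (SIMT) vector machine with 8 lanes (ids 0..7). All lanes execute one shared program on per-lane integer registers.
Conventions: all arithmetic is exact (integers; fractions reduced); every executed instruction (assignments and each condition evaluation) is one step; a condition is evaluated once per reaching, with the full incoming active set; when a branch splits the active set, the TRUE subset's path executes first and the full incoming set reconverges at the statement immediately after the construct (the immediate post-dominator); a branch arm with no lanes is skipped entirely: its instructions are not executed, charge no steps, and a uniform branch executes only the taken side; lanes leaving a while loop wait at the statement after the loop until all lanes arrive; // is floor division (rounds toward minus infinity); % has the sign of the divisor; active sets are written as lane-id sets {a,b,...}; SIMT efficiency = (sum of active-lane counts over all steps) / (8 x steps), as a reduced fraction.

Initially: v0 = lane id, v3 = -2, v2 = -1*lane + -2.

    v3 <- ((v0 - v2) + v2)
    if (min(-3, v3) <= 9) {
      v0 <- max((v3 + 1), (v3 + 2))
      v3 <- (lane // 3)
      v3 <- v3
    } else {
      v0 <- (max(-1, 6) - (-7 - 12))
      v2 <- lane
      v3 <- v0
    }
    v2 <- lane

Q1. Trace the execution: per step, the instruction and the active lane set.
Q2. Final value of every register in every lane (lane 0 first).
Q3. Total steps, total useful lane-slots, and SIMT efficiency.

step 0: v3 <- ((v0 - v2) + v2)       {0,1,2,3,4,5,6,7}
step 1: eval (min(-3, v3) <= 9)      {0,1,2,3,4,5,6,7}
step 2: v0 <- max((v3 + 1), (v3 + 2)) {0,1,2,3,4,5,6,7}
step 3: v3 <- (lane // 3)            {0,1,2,3,4,5,6,7}
step 4: v3 <- v3                     {0,1,2,3,4,5,6,7}
step 5: v2 <- lane                   {0,1,2,3,4,5,6,7}

Answer: 6 steps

v0: 2,3,4,5,6,7,8,9
v3: 0,0,0,1,1,1,2,2
v2: 0,1,2,3,4,5,6,7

steps = 6; useful = 48; efficiency = 48/48 = 1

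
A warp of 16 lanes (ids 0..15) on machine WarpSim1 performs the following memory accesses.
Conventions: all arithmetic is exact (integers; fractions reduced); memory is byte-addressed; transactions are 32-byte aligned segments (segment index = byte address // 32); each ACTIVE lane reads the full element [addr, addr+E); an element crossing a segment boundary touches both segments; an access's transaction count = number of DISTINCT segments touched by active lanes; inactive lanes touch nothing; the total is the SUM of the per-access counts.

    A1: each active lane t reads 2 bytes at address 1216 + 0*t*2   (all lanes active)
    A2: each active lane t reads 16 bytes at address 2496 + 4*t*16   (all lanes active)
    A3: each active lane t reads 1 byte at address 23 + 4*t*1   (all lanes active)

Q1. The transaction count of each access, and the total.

A1: 1 transaction
A2: 16 transactions
A3: 3 transactions

Answer: 1,16,3; total 20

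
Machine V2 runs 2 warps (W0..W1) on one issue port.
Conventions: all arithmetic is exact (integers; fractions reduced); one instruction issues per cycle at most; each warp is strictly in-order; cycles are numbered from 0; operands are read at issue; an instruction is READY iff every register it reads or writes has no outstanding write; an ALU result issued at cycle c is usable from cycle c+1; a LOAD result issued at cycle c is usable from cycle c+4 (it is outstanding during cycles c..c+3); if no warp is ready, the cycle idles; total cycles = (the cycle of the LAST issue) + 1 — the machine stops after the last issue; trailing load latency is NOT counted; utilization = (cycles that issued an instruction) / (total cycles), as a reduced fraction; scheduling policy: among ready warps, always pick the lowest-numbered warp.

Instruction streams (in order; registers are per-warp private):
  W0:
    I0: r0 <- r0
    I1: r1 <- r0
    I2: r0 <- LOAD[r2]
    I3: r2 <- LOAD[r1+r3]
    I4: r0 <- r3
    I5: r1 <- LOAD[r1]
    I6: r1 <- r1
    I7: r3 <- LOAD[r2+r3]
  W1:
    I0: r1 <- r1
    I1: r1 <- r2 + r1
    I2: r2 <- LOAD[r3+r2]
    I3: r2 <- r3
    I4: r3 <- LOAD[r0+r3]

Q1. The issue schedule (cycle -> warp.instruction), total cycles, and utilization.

cycle 0: W0.I0
cycle 1: W0.I1
cycle 2: W0.I2
cycle 3: W0.I3
cycle 4: W1.I0
cycle 5: W1.I1
cycle 6: W0.I4
cycle 7: W0.I5
cycle 8: W1.I2
cycle 9: idle
cycle 10: idle
cycle 11: W0.I6
cycle 12: W0.I7
cycle 13: W1.I3
cycle 14: W1.I4

Answer: 15 cycles, utilization 13/15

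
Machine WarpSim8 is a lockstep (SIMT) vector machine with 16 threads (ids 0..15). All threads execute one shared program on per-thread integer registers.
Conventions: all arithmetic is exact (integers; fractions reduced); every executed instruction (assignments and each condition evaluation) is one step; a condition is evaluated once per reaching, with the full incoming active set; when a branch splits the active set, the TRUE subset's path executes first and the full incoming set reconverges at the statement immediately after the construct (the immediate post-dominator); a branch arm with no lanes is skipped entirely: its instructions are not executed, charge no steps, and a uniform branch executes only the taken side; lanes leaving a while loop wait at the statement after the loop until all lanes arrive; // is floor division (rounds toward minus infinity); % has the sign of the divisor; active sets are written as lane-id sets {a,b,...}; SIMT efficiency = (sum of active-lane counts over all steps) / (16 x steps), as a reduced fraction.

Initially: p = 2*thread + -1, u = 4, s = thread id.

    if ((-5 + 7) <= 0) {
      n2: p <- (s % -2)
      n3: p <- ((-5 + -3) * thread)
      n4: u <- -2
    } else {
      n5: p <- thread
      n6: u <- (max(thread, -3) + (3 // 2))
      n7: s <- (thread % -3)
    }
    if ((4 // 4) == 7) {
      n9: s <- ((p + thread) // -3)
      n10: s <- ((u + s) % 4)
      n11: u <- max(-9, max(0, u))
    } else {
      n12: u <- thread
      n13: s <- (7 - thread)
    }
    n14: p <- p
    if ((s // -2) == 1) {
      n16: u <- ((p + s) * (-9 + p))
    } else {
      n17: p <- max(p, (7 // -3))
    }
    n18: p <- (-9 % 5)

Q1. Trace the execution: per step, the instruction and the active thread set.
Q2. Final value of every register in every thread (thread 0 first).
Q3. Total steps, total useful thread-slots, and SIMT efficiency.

step 0: eval ((-5 + 7) <= 0)         {0,1,2,3,4,5,6,7,8,9,10,11,12,13,14,15}
step 1: p <- thread                  {0,1,2,3,4,5,6,7,8,9,10,11,12,13,14,15}
step 2: u <- (max(thread, -3) + (3 // 2)) {0,1,2,3,4,5,6,7,8,9,10,11,12,13,14,15}
step 3: s <- (thread % -3)           {0,1,2,3,4,5,6,7,8,9,10,11,12,13,14,15}
step 4: eval ((4 // 4) == 7)         {0,1,2,3,4,5,6,7,8,9,10,11,12,13,14,15}
step 5: u <- thread                  {0,1,2,3,4,5,6,7,8,9,10,11,12,13,14,15}
step 6: s <- (7 - thread)            {0,1,2,3,4,5,6,7,8,9,10,11,12,13,14,15}
step 7: p <- p                       {0,1,2,3,4,5,6,7,8,9,10,11,12,13,14,15}
step 8: eval ((s // -2) == 1)        {0,1,2,3,4,5,6,7,8,9,10,11,12,13,14,15}
step 9: u <- ((p + s) * (-9 + p))    {9,10}
step 10: p <- max(p, (7 // -3))       {0,1,2,3,4,5,6,7,8,11,12,13,14,15}
step 11: p <- (-9 % 5)                {0,1,2,3,4,5,6,7,8,9,10,11,12,13,14,15}

Answer: 12 steps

p: 1,1,1,1,1,1,1,1,1,1,1,1,1,1,1,1
u: 0,1,2,3,4,5,6,7,8,0,7,11,12,13,14,15
s: 7,6,5,4,3,2,1,0,-1,-2,-3,-4,-5,-6,-7,-8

steps = 12; useful = 176; efficiency = 176/192 = 11/12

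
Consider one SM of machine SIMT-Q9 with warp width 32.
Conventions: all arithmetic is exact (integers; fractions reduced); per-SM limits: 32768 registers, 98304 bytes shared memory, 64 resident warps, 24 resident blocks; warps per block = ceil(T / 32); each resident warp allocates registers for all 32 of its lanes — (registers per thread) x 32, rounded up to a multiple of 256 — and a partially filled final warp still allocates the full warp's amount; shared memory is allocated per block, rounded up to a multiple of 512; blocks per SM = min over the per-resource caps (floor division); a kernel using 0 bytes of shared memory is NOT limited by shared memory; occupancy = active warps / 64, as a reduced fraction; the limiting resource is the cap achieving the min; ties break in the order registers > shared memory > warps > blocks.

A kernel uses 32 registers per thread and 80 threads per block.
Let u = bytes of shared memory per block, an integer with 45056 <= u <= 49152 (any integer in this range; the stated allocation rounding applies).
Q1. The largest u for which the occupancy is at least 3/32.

Answer: u = 49152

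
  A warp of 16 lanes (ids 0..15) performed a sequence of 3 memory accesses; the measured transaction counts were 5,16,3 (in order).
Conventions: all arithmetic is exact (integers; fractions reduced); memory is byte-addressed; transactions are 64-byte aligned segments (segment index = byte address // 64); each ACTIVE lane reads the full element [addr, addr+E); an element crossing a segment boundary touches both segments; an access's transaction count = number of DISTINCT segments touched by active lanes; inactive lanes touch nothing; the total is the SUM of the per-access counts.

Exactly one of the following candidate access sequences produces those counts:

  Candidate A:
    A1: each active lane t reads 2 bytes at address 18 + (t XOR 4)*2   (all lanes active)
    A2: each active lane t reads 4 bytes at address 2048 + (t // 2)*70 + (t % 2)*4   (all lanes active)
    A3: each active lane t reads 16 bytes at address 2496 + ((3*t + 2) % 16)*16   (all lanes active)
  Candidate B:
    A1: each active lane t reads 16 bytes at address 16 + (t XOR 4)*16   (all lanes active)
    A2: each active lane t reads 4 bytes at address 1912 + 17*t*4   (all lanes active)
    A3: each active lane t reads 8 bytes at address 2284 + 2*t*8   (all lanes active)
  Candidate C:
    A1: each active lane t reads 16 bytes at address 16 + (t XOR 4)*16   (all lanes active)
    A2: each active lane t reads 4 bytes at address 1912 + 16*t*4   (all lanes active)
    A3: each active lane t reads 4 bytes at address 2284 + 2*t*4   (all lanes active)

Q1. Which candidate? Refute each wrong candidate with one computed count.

A: A1 gives 1 transaction, not 5
B: A3 gives 5 transactions, not 3
C: all counts match (5,16,3)

Answer: C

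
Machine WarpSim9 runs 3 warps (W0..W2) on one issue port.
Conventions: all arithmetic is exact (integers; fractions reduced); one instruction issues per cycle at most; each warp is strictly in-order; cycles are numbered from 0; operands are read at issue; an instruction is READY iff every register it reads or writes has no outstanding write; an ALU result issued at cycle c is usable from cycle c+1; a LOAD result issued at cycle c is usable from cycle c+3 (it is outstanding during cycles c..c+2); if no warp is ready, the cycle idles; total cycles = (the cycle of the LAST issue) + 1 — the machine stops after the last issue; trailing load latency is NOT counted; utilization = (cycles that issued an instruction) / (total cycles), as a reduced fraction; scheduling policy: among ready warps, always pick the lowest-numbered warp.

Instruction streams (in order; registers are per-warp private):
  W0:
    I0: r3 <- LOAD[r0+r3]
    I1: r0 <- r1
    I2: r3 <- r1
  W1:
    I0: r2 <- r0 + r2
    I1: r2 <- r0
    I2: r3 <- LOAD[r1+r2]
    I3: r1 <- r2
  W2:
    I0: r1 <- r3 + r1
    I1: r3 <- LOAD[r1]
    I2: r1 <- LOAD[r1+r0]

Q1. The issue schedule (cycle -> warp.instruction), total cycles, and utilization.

cycle 0: W0.I0
cycle 1: W0.I1
cycle 2: W1.I0
cycle 3: W0.I2
cycle 4: W1.I1
cycle 5: W1.I2
cycle 6: W1.I3
cycle 7: W2.I0
cycle 8: W2.I1
cycle 9: W2.I2

Answer: 10 cycles, utilization 1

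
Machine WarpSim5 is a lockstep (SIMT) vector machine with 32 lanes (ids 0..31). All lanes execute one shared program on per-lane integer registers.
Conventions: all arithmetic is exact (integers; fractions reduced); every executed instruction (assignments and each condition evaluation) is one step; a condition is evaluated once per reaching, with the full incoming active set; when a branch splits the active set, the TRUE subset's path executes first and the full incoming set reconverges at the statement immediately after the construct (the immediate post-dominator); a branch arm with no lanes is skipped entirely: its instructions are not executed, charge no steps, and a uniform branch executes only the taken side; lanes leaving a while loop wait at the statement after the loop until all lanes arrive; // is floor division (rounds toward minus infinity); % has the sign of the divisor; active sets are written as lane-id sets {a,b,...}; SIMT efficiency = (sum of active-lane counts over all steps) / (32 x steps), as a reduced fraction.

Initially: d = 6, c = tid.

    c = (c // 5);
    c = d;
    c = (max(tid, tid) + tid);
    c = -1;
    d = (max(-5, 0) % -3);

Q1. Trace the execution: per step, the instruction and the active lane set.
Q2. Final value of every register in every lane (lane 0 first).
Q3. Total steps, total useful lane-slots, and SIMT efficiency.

step 0: c <- (c // 5)                {0,1,2,3,4,5,6,7,8,9,10,11,12,13,14,15,16,17,18,19,20,21,22,23,24,25,26,27,28,29,30,31}
step 1: c <- d                       {0,1,2,3,4,5,6,7,8,9,10,11,12,13,14,15,16,17,18,19,20,21,22,23,24,25,26,27,28,29,30,31}
step 2: c <- (max(tid, tid) + tid)   {0,1,2,3,4,5,6,7,8,9,10,11,12,13,14,15,16,17,18,19,20,21,22,23,24,25,26,27,28,29,30,31}
step 3: c <- -1                      {0,1,2,3,4,5,6,7,8,9,10,11,12,13,14,15,16,17,18,19,20,21,22,23,24,25,26,27,28,29,30,31}
step 4: d <- (max(-5, 0) % -3)       {0,1,2,3,4,5,6,7,8,9,10,11,12,13,14,15,16,17,18,19,20,21,22,23,24,25,26,27,28,29,30,31}

Answer: 5 steps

d: 0,0,0,0,0,0,0,0,0,0,0,0,0,0,0,0,0,0,0,0,0,0,0,0,0,0,0,0,0,0,0,0
c: -1,-1,-1,-1,-1,-1,-1,-1,-1,-1,-1,-1,-1,-1,-1,-1,-1,-1,-1,-1,-1,-1,-1,-1,-1,-1,-1,-1,-1,-1,-1,-1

steps = 5; useful = 160; efficiency = 160/160 = 1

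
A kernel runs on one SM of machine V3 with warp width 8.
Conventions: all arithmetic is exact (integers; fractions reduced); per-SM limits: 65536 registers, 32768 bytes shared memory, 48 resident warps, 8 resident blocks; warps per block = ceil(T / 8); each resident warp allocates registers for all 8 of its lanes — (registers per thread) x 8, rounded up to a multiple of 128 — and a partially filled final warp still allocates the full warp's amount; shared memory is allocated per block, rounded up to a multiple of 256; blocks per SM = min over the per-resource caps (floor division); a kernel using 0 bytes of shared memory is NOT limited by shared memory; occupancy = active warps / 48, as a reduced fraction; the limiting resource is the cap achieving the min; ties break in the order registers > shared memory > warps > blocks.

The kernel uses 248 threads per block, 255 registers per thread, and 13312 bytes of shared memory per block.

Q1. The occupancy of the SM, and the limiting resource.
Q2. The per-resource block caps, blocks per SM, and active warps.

Answer: occupancy 31/48, limited by registers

registers: 1 block
shared memory: 2 blocks
warps: 1 block
blocks: 8 blocks

Answer: 1 block, 31 active warps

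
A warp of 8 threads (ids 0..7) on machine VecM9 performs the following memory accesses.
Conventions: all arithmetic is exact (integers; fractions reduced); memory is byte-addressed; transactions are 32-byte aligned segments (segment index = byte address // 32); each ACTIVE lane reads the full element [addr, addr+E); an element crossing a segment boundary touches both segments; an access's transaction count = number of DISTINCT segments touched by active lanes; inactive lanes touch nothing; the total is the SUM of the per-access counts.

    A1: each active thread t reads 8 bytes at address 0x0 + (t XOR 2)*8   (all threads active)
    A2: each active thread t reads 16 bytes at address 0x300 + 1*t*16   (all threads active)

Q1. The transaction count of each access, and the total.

A1: 2 transactions
A2: 4 transactions

Answer: 2,4; total 6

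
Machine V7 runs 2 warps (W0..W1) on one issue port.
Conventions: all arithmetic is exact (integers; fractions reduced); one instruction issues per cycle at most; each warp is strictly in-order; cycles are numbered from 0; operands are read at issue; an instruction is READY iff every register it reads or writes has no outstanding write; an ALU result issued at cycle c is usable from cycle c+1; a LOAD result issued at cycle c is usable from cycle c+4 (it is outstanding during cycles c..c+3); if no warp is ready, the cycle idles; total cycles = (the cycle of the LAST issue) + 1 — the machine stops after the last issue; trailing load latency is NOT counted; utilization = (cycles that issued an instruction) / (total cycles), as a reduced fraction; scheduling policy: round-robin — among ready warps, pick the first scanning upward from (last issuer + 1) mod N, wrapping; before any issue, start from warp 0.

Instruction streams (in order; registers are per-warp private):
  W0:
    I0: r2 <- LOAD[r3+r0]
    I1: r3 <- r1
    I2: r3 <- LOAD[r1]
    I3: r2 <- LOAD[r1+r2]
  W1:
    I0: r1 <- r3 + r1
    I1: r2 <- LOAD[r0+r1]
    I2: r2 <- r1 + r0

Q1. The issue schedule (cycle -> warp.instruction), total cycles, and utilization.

cycle 0: W0.I0
cycle 1: W1.I0
cycle 2: W0.I1
cycle 3: W1.I1
cycle 4: W0.I2
cycle 5: W0.I3
cycle 6: idle
cycle 7: W1.I2

Answer: 8 cycles, utilization 7/8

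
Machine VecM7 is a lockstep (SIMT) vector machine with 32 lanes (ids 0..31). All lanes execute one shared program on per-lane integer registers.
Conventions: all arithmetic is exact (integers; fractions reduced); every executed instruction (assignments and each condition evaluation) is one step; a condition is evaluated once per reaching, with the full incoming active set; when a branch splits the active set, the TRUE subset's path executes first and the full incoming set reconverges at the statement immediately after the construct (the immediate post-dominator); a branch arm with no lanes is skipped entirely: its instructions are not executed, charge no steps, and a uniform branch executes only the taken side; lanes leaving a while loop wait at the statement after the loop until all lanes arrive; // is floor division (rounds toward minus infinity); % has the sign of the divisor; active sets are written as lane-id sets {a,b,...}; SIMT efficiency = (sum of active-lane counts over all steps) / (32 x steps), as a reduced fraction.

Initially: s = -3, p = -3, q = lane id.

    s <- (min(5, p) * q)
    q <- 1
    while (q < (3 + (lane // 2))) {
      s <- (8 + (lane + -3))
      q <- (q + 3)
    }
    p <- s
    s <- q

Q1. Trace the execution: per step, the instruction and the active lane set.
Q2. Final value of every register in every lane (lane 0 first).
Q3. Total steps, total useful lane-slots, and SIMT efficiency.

step 0: s <- (min(5, p) * q)         {0,1,2,3,4,5,6,7,8,9,10,11,12,13,14,15,16,17,18,19,20,21,22,23,24,25,26,27,28,29,30,31}
step 1: q <- 1                       {0,1,2,3,4,5,6,7,8,9,10,11,12,13,14,15,16,17,18,19,20,21,22,23,24,25,26,27,28,29,30,31}
step 2: eval (q < (3 + (lane // 2))) {0,1,2,3,4,5,6,7,8,9,10,11,12,13,14,15,16,17,18,19,20,21,22,23,24,25,26,27,28,29,30,31}
step 3: s <- (8 + (lane + -3))       {0,1,2,3,4,5,6,7,8,9,10,11,12,13,14,15,16,17,18,19,20,21,22,23,24,25,26,27,28,29,30,31}
step 4: q <- (q + 3)                 {0,1,2,3,4,5,6,7,8,9,10,11,12,13,14,15,16,17,18,19,20,21,22,23,24,25,26,27,28,29,30,31}
step 5: eval (q < (3 + (lane // 2))) {0,1,2,3,4,5,6,7,8,9,10,11,12,13,14,15,16,17,18,19,20,21,22,23,24,25,26,27,28,29,30,31}
step 6: s <- (8 + (lane + -3))       {4,5,6,7,8,9,10,11,12,13,14,15,16,17,18,19,20,21,22,23,24,25,26,27,28,29,30,31}
step 7: q <- (q + 3)                 {4,5,6,7,8,9,10,11,12,13,14,15,16,17,18,19,20,21,22,23,24,25,26,27,28,29,30,31}
step 8: eval (q < (3 + (lane // 2))) {4,5,6,7,8,9,10,11,12,13,14,15,16,17,18,19,20,21,22,23,24,25,26,27,28,29,30,31}
step 9: s <- (8 + (lane + -3))       {10,11,12,13,14,15,16,17,18,19,20,21,22,23,24,25,26,27,28,29,30,31}
step 10: q <- (q + 3)                 {10,11,12,13,14,15,16,17,18,19,20,21,22,23,24,25,26,27,28,29,30,31}
step 11: eval (q < (3 + (lane // 2))) {10,11,12,13,14,15,16,17,18,19,20,21,22,23,24,25,26,27,28,29,30,31}
step 12: s <- (8 + (lane + -3))       {16,17,18,19,20,21,22,23,24,25,26,27,28,29,30,31}
step 13: q <- (q + 3)                 {16,17,18,19,20,21,22,23,24,25,26,27,28,29,30,31}
step 14: eval (q < (3 + (lane // 2))) {16,17,18,19,20,21,22,23,24,25,26,27,28,29,30,31}
step 15: s <- (8 + (lane + -3))       {22,23,24,25,26,27,28,29,30,31}
step 16: q <- (q + 3)                 {22,23,24,25,26,27,28,29,30,31}
step 17: eval (q < (3 + (lane // 2))) {22,23,24,25,26,27,28,29,30,31}
step 18: s <- (8 + (lane + -3))       {28,29,30,31}
step 19: q <- (q + 3)                 {28,29,30,31}
step 20: eval (q < (3 + (lane // 2))) {28,29,30,31}
step 21: p <- s                       {0,1,2,3,4,5,6,7,8,9,10,11,12,13,14,15,16,17,18,19,20,21,22,23,24,25,26,27,28,29,30,31}
step 22: s <- q                       {0,1,2,3,4,5,6,7,8,9,10,11,12,13,14,15,16,17,18,19,20,21,22,23,24,25,26,27,28,29,30,31}

Answer: 23 steps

s: 4,4,4,4,7,7,7,7,7,7,10,10,10,10,10,10,13,13,13,13,13,13,16,16,16,16,16,16,19,19,19,19
p: 5,6,7,8,9,10,11,12,13,14,15,16,17,18,19,20,21,22,23,24,25,26,27,28,29,30,31,32,33,34,35,36
q: 4,4,4,4,7,7,7,7,7,7,10,10,10,10,10,10,13,13,13,13,13,13,16,16,16,16,16,16,19,19,19,19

steps = 23; useful = 496; efficiency = 496/736 = 31/46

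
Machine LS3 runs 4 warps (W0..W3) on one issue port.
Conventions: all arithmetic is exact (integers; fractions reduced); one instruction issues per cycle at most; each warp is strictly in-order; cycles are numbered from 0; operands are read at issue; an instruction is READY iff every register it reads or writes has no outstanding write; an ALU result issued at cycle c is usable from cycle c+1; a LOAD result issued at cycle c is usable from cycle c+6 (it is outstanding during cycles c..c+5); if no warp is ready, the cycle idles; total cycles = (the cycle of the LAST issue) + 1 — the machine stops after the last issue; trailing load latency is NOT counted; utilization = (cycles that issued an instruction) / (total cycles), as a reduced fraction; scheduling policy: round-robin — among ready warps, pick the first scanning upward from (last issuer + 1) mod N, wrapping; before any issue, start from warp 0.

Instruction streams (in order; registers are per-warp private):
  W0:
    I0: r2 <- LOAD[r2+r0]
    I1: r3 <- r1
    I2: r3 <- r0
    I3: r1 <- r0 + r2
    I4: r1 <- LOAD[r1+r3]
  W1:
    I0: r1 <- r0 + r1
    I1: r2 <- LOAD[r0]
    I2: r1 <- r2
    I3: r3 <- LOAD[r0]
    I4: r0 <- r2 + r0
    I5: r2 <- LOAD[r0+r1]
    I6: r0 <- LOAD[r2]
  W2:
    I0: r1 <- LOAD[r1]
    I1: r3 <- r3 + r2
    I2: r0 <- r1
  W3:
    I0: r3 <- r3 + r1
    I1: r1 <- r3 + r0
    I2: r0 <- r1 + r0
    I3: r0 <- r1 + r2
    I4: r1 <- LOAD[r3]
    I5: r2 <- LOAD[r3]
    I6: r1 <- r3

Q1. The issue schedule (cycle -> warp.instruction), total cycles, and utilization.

cycle 0: W0.I0
cycle 1: W1.I0
cycle 2: W2.I0
cycle 3: W3.I0
cycle 4: W0.I1
cycle 5: W1.I1
cycle 6: W2.I1
cycle 7: W3.I1
cycle 8: W0.I2
cycle 9: W2.I2
cycle 10: W3.I2
cycle 11: W0.I3
cycle 12: W1.I2
cycle 13: W3.I3
cycle 14: W0.I4
cycle 15: W1.I3
cycle 16: W3.I4
cycle 17: W1.I4
cycle 18: W3.I5
cycle 19: W1.I5
cycle 20: idle
cycle 21: idle
cycle 22: W3.I6
cycle 23: idle
cycle 24: idle
cycle 25: W1.I6

Answer: 26 cycles, utilization 11/13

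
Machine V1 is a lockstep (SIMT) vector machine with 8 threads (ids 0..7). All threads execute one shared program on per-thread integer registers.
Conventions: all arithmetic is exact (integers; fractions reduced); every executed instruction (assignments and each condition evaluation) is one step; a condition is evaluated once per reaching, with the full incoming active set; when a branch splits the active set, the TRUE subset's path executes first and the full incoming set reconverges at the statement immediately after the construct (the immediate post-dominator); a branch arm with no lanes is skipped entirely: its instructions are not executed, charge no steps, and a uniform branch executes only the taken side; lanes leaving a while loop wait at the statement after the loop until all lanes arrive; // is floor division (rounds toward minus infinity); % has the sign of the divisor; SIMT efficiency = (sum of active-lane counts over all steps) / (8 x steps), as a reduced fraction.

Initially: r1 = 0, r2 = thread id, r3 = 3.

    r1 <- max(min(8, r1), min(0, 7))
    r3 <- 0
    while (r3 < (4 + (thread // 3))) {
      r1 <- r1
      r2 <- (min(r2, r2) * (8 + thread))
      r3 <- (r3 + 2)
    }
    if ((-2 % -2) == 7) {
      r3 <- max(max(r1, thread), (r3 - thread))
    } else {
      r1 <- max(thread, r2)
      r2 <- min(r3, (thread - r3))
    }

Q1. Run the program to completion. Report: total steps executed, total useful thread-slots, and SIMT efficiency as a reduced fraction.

Answer: 18 steps, 132 useful, 11/12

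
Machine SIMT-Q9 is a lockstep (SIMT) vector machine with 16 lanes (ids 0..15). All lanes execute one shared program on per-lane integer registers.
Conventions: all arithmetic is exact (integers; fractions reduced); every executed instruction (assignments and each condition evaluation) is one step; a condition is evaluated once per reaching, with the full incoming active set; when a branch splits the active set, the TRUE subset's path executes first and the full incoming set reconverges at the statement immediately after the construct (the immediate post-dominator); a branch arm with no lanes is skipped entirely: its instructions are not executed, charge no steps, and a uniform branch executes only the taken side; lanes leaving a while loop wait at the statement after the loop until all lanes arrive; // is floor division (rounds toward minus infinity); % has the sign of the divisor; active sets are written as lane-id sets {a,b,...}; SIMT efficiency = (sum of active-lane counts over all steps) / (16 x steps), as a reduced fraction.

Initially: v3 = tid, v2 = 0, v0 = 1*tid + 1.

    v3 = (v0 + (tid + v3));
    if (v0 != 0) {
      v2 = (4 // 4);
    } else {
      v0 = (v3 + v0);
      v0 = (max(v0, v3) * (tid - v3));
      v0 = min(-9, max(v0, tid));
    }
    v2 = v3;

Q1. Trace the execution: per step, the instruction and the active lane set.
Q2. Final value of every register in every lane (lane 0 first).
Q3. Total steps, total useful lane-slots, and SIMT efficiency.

step 0: v3 <- (v0 + (tid + v3))      {0,1,2,3,4,5,6,7,8,9,10,11,12,13,14,15}
step 1: eval (v0 != 0)               {0,1,2,3,4,5,6,7,8,9,10,11,12,13,14,15}
step 2: v2 <- (4 // 4)               {0,1,2,3,4,5,6,7,8,9,10,11,12,13,14,15}
step 3: v2 <- v3                     {0,1,2,3,4,5,6,7,8,9,10,11,12,13,14,15}

Answer: 4 steps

v3: 1,4,7,10,13,16,19,22,25,28,31,34,37,40,43,46
v2: 1,4,7,10,13,16,19,22,25,28,31,34,37,40,43,46
v0: 1,2,3,4,5,6,7,8,9,10,11,12,13,14,15,16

steps = 4; useful = 64; efficiency = 64/64 = 1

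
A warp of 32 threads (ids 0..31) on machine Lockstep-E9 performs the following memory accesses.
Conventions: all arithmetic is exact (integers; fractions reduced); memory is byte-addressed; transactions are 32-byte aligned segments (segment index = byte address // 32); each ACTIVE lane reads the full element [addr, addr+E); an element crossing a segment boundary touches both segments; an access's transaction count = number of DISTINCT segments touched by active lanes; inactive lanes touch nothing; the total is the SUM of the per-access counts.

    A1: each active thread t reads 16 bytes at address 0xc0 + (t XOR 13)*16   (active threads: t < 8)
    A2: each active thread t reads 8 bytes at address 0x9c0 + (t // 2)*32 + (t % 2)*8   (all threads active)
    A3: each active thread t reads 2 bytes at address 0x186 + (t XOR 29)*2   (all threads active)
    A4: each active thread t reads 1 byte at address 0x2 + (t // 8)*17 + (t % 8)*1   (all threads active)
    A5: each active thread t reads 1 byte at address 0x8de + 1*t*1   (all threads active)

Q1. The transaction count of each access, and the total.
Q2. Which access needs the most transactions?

A1: 4 transactions
A2: 16 transactions
A3: 3 transactions
A4: 2 transactions
A5: 2 transactions

Answer: 4,16,3,2,2; total 27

Answer: A2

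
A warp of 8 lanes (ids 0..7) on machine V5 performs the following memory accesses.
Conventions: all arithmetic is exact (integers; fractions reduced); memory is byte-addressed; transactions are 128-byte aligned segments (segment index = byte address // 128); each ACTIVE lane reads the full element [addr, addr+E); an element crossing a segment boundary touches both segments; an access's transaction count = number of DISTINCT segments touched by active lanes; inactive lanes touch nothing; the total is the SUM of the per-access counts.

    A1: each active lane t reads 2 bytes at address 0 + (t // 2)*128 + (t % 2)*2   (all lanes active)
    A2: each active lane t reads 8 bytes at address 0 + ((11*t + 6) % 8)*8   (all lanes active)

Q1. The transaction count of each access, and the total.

A1: 4 transactions
A2: 1 transaction

Answer: 4,1; total 5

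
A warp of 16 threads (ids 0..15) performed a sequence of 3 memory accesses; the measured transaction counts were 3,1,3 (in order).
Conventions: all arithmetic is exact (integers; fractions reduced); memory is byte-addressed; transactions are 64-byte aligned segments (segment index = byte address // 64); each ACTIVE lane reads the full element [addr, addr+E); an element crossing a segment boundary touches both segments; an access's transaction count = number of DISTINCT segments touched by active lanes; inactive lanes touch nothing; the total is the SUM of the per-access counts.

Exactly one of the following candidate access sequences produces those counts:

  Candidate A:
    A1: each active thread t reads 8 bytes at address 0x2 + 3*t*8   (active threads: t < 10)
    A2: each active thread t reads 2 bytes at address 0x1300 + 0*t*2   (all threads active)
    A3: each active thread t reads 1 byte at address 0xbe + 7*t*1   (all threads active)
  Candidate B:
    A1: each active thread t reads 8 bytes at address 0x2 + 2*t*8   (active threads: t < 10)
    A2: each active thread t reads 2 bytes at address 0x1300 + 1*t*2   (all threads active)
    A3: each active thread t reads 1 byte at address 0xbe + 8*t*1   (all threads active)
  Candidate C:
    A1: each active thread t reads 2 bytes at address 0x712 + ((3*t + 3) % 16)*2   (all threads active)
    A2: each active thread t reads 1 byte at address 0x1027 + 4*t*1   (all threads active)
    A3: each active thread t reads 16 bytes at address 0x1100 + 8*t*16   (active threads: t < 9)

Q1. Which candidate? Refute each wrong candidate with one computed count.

A: A1 gives 4 transactions, not 3
C: A1 gives 1 transaction, not 3
B: all counts match (3,1,3)

Answer: B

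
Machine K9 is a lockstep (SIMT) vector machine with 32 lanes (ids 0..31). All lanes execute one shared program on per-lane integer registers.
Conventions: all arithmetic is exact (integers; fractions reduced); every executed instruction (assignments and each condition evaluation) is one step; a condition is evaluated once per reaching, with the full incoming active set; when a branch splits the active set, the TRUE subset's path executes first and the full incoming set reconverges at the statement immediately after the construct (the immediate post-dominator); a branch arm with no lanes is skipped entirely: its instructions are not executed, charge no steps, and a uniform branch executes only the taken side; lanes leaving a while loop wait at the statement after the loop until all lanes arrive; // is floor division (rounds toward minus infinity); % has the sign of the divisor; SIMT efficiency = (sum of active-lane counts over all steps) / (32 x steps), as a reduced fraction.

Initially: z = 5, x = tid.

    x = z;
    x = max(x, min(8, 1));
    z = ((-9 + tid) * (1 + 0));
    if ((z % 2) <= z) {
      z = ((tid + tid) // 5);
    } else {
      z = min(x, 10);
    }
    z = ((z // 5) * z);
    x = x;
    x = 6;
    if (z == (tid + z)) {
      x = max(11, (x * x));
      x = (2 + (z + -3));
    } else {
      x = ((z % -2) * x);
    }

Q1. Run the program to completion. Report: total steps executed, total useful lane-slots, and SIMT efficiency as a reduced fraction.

Answer: 13 steps, 321 useful, 321/416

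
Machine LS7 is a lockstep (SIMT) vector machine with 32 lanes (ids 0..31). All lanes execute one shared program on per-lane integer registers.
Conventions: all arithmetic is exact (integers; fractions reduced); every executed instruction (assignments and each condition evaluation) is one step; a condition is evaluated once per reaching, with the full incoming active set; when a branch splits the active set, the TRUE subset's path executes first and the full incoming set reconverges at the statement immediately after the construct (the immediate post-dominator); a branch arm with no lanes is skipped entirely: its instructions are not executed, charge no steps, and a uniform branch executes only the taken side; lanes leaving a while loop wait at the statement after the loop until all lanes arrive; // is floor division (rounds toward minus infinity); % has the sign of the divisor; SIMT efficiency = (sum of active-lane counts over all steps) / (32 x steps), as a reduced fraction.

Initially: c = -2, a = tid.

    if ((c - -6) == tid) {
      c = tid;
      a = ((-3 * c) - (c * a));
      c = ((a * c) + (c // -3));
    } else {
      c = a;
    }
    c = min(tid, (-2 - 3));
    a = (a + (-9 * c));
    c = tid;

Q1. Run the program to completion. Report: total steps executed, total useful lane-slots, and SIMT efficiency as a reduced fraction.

Answer: 8 steps, 162 useful, 81/128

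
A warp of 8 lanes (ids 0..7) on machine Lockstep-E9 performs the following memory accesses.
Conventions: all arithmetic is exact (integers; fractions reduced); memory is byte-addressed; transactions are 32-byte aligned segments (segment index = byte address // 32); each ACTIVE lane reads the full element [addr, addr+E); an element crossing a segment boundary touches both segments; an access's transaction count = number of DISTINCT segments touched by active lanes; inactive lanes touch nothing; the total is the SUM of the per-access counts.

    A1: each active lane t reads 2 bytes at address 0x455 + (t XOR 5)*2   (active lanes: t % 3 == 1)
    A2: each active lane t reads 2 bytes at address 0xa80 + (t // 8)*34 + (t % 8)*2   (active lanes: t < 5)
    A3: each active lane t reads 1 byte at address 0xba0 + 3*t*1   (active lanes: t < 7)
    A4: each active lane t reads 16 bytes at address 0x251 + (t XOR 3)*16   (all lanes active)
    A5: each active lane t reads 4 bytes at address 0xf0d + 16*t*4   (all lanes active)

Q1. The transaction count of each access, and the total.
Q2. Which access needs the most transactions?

A1: 1 transaction
A2: 1 transaction
A3: 1 transaction
A4: 5 transactions
A5: 8 transactions

Answer: 1,1,1,5,8; total 16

Answer: A5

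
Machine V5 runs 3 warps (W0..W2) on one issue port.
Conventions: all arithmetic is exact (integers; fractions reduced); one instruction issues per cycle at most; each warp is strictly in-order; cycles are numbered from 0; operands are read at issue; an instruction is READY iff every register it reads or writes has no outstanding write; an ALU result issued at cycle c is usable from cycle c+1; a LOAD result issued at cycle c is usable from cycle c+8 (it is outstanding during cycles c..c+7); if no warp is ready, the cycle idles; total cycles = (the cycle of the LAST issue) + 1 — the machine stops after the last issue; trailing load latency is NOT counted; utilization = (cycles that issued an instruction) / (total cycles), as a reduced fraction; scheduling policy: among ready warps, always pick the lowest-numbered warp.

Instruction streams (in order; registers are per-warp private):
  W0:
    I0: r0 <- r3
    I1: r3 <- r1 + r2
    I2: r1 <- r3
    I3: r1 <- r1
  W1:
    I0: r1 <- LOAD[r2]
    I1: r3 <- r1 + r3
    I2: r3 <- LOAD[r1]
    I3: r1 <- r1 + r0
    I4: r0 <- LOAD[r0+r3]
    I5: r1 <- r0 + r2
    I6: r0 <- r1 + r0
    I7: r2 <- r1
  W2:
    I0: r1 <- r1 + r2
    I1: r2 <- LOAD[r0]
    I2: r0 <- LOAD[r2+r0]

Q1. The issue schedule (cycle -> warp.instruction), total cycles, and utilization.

cycle 0: W0.I0
cycle 1: W0.I1
cycle 2: W0.I2
cycle 3: W0.I3
cycle 4: W1.I0
cycle 5: W2.I0
cycle 6: W2.I1
cycle 7: idle
cycle 8: idle
cycle 9: idle
cycle 10: idle
cycle 11: idle
cycle 12: W1.I1
cycle 13: W1.I2
cycle 14: W1.I3
cycle 15: W2.I2
cycle 16: idle
cycle 17: idle
cycle 18: idle
cycle 19: idle
cycle 20: idle
cycle 21: W1.I4
cycle 22: idle
cycle 23: idle
cycle 24: idle
cycle 25: idle
cycle 26: idle
cycle 27: idle
cycle 28: idle
cycle 29: W1.I5
cycle 30: W1.I6
cycle 31: W1.I7

Answer: 32 cycles, utilization 15/32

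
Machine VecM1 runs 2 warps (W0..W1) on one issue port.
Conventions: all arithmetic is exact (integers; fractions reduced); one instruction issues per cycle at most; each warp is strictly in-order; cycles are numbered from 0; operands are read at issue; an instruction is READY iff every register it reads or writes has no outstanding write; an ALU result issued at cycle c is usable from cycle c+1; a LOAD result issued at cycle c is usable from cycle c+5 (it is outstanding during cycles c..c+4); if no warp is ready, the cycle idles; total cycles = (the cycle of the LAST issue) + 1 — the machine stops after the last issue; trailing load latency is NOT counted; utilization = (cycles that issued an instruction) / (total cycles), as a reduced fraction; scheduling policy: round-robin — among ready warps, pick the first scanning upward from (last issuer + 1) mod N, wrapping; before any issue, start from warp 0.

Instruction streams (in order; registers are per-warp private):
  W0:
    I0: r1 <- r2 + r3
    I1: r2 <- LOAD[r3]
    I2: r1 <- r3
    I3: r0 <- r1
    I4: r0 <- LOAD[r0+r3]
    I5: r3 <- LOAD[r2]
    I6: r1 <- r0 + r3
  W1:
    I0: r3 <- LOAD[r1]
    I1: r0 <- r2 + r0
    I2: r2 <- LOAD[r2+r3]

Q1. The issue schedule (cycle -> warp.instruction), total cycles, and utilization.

cycle 0: W0.I0
cycle 1: W1.I0
cycle 2: W0.I1
cycle 3: W1.I1
cycle 4: W0.I2
cycle 5: W0.I3
cycle 6: W1.I2
cycle 7: W0.I4
cycle 8: W0.I5
cycle 9: idle
cycle 10: idle
cycle 11: idle
cycle 12: idle
cycle 13: W0.I6

Answer: 14 cycles, utilization 5/7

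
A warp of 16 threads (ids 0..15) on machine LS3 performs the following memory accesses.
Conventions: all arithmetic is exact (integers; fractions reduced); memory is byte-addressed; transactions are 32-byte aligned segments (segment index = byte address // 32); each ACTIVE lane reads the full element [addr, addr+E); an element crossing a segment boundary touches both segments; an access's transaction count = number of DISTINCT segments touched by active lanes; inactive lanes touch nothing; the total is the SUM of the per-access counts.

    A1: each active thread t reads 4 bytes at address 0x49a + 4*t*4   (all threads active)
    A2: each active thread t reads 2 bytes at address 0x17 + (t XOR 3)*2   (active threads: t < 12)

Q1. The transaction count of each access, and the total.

A1: 9 transactions
A2: 2 transactions

Answer: 9,2; total 11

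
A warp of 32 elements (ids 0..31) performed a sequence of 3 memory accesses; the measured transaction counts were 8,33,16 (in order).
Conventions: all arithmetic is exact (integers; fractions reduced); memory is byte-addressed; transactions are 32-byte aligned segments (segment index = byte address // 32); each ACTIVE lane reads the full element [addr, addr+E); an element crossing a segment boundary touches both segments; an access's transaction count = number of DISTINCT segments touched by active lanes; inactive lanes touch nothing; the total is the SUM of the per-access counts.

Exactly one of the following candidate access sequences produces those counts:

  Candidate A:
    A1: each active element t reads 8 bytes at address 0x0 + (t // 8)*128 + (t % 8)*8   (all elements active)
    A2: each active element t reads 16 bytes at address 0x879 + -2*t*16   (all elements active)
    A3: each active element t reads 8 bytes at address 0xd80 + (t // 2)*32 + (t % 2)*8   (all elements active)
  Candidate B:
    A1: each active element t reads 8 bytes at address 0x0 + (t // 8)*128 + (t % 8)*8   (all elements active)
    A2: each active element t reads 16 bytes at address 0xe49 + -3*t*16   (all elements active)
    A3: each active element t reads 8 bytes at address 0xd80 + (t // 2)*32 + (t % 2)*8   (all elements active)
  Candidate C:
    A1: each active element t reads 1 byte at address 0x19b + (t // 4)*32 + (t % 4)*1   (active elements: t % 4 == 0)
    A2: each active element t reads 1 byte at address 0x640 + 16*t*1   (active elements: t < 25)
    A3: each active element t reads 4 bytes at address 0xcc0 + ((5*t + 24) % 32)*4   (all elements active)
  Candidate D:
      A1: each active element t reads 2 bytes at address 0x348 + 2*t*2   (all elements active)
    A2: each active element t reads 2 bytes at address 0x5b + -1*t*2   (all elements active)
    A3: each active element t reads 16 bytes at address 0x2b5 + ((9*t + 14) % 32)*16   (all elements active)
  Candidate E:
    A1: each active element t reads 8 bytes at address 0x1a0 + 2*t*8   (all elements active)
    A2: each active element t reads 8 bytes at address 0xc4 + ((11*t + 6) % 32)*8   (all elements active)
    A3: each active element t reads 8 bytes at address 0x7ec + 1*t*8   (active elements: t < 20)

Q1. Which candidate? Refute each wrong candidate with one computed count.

B: A2 gives 48 transactions, not 33
C: A2 gives 13 transactions, not 33
D: A1 gives 5 transactions, not 8
E: A1 gives 16 transactions, not 8
A: all counts match (8,33,16)

Answer: A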